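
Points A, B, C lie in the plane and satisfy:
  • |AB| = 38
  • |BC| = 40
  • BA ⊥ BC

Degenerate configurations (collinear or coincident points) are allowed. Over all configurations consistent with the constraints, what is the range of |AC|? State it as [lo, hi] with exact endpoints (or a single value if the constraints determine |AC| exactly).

|AC| = 2·√(761)  (≈ 55.1725)

|AB| ∈ {38}
|BC| ∈ {40}
|AC| ∈ {2·√(761)}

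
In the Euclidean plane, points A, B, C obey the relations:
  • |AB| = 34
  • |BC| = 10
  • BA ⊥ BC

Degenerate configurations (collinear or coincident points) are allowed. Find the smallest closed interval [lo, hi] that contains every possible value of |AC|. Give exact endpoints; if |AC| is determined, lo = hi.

|AC| = 2·√(314)  (≈ 35.4401)

|AB| ∈ {34}
|BC| ∈ {10}
|AC| ∈ {2·√(314)}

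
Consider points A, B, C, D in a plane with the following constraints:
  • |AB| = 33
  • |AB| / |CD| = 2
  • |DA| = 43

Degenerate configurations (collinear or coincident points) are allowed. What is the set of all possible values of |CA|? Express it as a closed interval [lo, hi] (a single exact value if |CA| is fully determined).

|AB| ∈ {33}
|AD| ∈ {43}
|CD| ∈ {33/2}
|BD| ∈ [10, 76]
|AC| ∈ [53/2, 119/2]
|BC| ∈ [0, 185/2]

|CA| ∈ [53/2, 119/2]  (≈ [26.5000, 59.5000])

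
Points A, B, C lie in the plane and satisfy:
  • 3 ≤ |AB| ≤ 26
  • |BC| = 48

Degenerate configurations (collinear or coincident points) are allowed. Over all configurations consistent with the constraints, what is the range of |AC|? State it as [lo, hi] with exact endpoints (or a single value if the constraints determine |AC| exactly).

|AC| ∈ [22, 74]  (≈ [22.0000, 74.0000])

|AB| ∈ [3, 26]
|BC| ∈ {48}
|AC| ∈ [22, 74]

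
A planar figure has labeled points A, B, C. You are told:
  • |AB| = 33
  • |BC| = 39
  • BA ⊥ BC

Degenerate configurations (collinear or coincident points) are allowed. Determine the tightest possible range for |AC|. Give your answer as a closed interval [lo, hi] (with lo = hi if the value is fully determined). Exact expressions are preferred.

|AB| ∈ {33}
|BC| ∈ {39}
|AC| ∈ {3·√(290)}

|AC| = 3·√(290)  (≈ 51.0882)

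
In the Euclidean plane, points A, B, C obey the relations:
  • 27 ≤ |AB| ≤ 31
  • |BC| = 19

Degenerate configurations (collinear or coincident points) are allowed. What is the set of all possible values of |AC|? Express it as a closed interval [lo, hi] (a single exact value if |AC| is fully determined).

|AC| ∈ [8, 50]  (≈ [8.0000, 50.0000])

|AB| ∈ [27, 31]
|BC| ∈ {19}
|AC| ∈ [8, 50]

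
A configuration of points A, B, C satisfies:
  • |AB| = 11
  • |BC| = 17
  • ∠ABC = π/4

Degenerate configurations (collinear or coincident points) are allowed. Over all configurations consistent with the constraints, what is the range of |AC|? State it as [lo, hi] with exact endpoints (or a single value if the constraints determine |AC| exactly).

|AB| ∈ {11}
|BC| ∈ {17}
|AC| ∈ {√(410 - 187·√(2))}

|AC| = √(410 - 187·√(2))  (≈ 12.0641)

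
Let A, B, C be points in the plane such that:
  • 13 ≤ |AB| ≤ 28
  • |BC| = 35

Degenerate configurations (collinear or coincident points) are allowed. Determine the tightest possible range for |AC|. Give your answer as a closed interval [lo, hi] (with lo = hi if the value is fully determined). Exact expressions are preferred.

|AB| ∈ [13, 28]
|BC| ∈ {35}
|AC| ∈ [7, 63]

|AC| ∈ [7, 63]  (≈ [7.0000, 63.0000])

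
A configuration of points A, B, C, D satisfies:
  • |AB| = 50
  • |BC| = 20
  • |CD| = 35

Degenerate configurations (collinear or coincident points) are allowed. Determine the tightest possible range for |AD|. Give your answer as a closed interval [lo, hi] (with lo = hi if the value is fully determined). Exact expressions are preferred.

|AD| ∈ [0, 105]  (≈ [0.0000, 105.0000])

|AB| ∈ {50}
|BC| ∈ {20}
|CD| ∈ {35}
|AC| ∈ [30, 70]
|BD| ∈ [15, 55]
|AD| ∈ [0, 105]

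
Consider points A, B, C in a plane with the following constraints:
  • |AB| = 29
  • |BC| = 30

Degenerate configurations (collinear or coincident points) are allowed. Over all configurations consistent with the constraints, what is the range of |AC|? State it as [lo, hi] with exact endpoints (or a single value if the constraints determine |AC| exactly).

|AC| ∈ [1, 59]  (≈ [1.0000, 59.0000])

|AB| ∈ {29}
|BC| ∈ {30}
|AC| ∈ [1, 59]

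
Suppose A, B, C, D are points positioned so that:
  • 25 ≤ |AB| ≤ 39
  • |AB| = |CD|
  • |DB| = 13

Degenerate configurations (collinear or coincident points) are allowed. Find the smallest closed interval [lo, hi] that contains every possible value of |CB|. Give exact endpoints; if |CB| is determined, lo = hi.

|AB| ∈ [25, 39]
|BD| ∈ {13}
|CD| ∈ [25, 39]
|AD| ∈ [12, 52]
|BC| ∈ [12, 52]
|AC| ∈ [0, 91]

|CB| ∈ [12, 52]  (≈ [12.0000, 52.0000])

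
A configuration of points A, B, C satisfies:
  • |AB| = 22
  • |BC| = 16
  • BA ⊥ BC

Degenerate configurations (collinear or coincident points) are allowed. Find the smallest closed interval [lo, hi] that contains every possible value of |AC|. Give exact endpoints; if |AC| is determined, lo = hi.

|AB| ∈ {22}
|BC| ∈ {16}
|AC| ∈ {2·√(185)}

|AC| = 2·√(185)  (≈ 27.2029)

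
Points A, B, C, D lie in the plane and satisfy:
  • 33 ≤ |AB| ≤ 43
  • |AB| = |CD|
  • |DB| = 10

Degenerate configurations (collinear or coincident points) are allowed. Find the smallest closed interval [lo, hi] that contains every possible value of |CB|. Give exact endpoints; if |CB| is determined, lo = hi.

|AB| ∈ [33, 43]
|BD| ∈ {10}
|CD| ∈ [33, 43]
|AD| ∈ [23, 53]
|BC| ∈ [23, 53]
|AC| ∈ [0, 96]

|CB| ∈ [23, 53]  (≈ [23.0000, 53.0000])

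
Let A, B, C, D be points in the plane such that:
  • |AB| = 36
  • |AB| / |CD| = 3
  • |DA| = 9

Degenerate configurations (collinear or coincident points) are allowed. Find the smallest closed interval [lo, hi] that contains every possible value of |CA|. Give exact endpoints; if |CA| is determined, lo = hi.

|AB| ∈ {36}
|AD| ∈ {9}
|CD| ∈ {12}
|BD| ∈ [27, 45]
|AC| ∈ [3, 21]
|BC| ∈ [15, 57]

|CA| ∈ [3, 21]  (≈ [3.0000, 21.0000])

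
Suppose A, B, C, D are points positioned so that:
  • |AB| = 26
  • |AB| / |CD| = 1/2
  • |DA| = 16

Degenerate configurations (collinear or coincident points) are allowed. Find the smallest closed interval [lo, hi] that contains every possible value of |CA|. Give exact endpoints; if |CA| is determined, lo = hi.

|AB| ∈ {26}
|AD| ∈ {16}
|CD| ∈ {52}
|BD| ∈ [10, 42]
|AC| ∈ [36, 68]
|BC| ∈ [10, 94]

|CA| ∈ [36, 68]  (≈ [36.0000, 68.0000])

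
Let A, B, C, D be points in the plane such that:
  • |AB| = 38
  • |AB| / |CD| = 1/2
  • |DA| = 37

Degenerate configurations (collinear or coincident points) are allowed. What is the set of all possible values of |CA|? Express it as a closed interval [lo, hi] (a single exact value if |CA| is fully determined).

|AB| ∈ {38}
|AD| ∈ {37}
|CD| ∈ {76}
|BD| ∈ [1, 75]
|AC| ∈ [39, 113]
|BC| ∈ [1, 151]

|CA| ∈ [39, 113]  (≈ [39.0000, 113.0000])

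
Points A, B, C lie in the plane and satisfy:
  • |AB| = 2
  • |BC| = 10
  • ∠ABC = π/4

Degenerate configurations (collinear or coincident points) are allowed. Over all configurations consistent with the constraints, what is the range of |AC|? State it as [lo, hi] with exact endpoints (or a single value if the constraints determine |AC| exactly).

|AC| = 2·√(26 - 5·√(2))  (≈ 8.7015)

|AB| ∈ {2}
|BC| ∈ {10}
|AC| ∈ {2·√(26 - 5·√(2))}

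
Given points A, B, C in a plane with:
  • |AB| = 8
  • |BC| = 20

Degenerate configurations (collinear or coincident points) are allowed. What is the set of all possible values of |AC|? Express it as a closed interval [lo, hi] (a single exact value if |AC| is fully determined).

|AC| ∈ [12, 28]  (≈ [12.0000, 28.0000])

|AB| ∈ {8}
|BC| ∈ {20}
|AC| ∈ [12, 28]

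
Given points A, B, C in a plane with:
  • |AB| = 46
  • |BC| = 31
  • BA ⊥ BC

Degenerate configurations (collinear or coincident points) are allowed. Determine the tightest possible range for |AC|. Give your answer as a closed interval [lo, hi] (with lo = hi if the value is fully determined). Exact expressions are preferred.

|AB| ∈ {46}
|BC| ∈ {31}
|AC| ∈ {√(3077)}

|AC| = √(3077)  (≈ 55.4707)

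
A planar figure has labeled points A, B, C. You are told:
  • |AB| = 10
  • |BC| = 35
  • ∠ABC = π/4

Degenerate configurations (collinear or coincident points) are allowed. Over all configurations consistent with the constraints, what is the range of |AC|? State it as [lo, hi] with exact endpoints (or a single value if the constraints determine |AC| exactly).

|AC| = 5·√(53 - 14·√(2))  (≈ 28.8102)

|AB| ∈ {10}
|BC| ∈ {35}
|AC| ∈ {5·√(53 - 14·√(2))}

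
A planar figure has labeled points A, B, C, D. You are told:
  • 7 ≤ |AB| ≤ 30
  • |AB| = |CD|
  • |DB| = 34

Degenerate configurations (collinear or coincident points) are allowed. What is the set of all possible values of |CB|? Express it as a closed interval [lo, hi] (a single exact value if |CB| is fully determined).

|CB| ∈ [4, 64]  (≈ [4.0000, 64.0000])

|AB| ∈ [7, 30]
|BD| ∈ {34}
|CD| ∈ [7, 30]
|AD| ∈ [4, 64]
|BC| ∈ [4, 64]
|AC| ∈ [0, 94]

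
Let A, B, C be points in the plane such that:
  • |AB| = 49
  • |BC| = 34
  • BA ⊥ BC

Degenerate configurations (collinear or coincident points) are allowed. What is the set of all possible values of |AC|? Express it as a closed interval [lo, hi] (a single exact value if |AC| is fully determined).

|AC| = √(3557)  (≈ 59.6406)

|AB| ∈ {49}
|BC| ∈ {34}
|AC| ∈ {√(3557)}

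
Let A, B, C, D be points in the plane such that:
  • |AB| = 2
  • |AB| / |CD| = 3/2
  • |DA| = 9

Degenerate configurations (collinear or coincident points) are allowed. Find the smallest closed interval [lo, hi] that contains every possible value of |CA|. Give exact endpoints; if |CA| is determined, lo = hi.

|AB| ∈ {2}
|AD| ∈ {9}
|CD| ∈ {4/3}
|BD| ∈ [7, 11]
|AC| ∈ [23/3, 31/3]
|BC| ∈ [17/3, 37/3]

|CA| ∈ [23/3, 31/3]  (≈ [7.6667, 10.3333])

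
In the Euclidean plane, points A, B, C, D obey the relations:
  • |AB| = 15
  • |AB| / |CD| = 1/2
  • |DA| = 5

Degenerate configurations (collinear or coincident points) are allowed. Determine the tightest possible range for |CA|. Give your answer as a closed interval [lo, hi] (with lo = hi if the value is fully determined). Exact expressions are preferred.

|CA| ∈ [25, 35]  (≈ [25.0000, 35.0000])

|AB| ∈ {15}
|AD| ∈ {5}
|CD| ∈ {30}
|BD| ∈ [10, 20]
|AC| ∈ [25, 35]
|BC| ∈ [10, 50]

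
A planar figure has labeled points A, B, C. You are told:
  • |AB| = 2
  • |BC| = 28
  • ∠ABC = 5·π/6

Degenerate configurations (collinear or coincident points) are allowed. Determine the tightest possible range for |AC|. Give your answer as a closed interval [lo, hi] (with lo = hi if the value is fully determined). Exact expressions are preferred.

|AC| = 2·√(14·√(3) + 197)  (≈ 29.7489)

|AB| ∈ {2}
|BC| ∈ {28}
|AC| ∈ {2·√(14·√(3) + 197)}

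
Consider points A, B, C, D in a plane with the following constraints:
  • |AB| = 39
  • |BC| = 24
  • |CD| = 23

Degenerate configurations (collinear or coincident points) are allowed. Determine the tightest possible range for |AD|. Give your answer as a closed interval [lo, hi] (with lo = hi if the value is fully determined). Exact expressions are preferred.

|AB| ∈ {39}
|BC| ∈ {24}
|CD| ∈ {23}
|AC| ∈ [15, 63]
|BD| ∈ [1, 47]
|AD| ∈ [0, 86]

|AD| ∈ [0, 86]  (≈ [0.0000, 86.0000])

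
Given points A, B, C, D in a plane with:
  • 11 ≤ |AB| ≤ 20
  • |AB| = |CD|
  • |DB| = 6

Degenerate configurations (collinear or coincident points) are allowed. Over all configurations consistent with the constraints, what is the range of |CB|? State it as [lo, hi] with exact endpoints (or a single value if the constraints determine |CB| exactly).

|CB| ∈ [5, 26]  (≈ [5.0000, 26.0000])

|AB| ∈ [11, 20]
|BD| ∈ {6}
|CD| ∈ [11, 20]
|AD| ∈ [5, 26]
|BC| ∈ [5, 26]
|AC| ∈ [0, 46]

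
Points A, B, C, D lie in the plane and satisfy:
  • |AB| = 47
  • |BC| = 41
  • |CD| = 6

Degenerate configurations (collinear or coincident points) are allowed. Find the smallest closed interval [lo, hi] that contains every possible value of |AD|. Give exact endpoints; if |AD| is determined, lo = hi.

|AB| ∈ {47}
|BC| ∈ {41}
|CD| ∈ {6}
|AC| ∈ [6, 88]
|BD| ∈ [35, 47]
|AD| ∈ [0, 94]

|AD| ∈ [0, 94]  (≈ [0.0000, 94.0000])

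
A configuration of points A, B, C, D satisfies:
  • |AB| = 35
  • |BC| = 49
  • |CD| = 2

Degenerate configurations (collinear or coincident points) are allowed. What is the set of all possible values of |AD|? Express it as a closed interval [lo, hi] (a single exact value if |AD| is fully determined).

|AD| ∈ [12, 86]  (≈ [12.0000, 86.0000])

|AB| ∈ {35}
|BC| ∈ {49}
|CD| ∈ {2}
|AC| ∈ [14, 84]
|BD| ∈ [47, 51]
|AD| ∈ [12, 86]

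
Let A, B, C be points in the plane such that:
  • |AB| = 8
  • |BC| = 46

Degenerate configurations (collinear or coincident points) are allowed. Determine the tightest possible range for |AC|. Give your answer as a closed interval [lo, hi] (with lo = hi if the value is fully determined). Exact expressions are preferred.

|AC| ∈ [38, 54]  (≈ [38.0000, 54.0000])

|AB| ∈ {8}
|BC| ∈ {46}
|AC| ∈ [38, 54]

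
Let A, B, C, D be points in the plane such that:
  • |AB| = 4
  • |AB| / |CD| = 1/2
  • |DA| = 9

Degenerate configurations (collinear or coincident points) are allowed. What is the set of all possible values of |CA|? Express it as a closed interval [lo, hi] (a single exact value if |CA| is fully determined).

|AB| ∈ {4}
|AD| ∈ {9}
|CD| ∈ {8}
|BD| ∈ [5, 13]
|AC| ∈ [1, 17]
|BC| ∈ [0, 21]

|CA| ∈ [1, 17]  (≈ [1.0000, 17.0000])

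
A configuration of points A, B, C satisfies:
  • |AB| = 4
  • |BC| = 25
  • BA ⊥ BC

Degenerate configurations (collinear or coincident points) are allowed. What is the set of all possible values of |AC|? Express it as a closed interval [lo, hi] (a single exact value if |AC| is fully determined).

|AC| = √(641)  (≈ 25.3180)

|AB| ∈ {4}
|BC| ∈ {25}
|AC| ∈ {√(641)}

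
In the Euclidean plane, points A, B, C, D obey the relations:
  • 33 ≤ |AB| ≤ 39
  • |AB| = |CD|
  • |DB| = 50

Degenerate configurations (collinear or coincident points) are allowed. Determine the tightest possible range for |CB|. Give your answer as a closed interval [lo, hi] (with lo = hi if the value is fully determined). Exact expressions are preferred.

|AB| ∈ [33, 39]
|BD| ∈ {50}
|CD| ∈ [33, 39]
|AD| ∈ [11, 89]
|BC| ∈ [11, 89]
|AC| ∈ [0, 128]

|CB| ∈ [11, 89]  (≈ [11.0000, 89.0000])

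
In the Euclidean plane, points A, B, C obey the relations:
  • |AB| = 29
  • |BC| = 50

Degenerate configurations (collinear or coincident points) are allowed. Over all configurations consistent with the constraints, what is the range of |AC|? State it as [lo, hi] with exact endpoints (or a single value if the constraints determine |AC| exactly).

|AB| ∈ {29}
|BC| ∈ {50}
|AC| ∈ [21, 79]

|AC| ∈ [21, 79]  (≈ [21.0000, 79.0000])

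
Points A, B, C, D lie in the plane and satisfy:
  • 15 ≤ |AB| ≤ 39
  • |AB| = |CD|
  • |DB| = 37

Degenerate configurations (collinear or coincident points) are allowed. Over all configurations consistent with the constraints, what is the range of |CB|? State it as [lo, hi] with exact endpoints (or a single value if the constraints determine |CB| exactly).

|CB| ∈ [0, 76]  (≈ [0.0000, 76.0000])

|AB| ∈ [15, 39]
|BD| ∈ {37}
|CD| ∈ [15, 39]
|AD| ∈ [0, 76]
|BC| ∈ [0, 76]
|AC| ∈ [0, 115]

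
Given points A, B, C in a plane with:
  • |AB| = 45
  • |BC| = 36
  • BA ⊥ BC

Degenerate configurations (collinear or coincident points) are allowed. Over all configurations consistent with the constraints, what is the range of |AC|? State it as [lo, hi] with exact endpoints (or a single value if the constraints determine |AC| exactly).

|AC| = 9·√(41)  (≈ 57.6281)

|AB| ∈ {45}
|BC| ∈ {36}
|AC| ∈ {9·√(41)}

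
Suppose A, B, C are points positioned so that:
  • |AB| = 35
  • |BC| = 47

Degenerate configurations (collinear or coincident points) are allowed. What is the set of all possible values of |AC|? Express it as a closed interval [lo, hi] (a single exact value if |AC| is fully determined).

|AC| ∈ [12, 82]  (≈ [12.0000, 82.0000])

|AB| ∈ {35}
|BC| ∈ {47}
|AC| ∈ [12, 82]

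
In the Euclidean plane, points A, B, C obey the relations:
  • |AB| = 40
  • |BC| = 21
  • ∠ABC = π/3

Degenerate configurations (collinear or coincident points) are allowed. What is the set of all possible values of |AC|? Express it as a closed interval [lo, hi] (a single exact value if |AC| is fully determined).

|AC| = √(1201)  (≈ 34.6554)

|AB| ∈ {40}
|BC| ∈ {21}
|AC| ∈ {√(1201)}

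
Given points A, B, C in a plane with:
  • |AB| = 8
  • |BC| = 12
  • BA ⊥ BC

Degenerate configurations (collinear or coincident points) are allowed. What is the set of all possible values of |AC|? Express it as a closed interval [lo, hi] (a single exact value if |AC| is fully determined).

|AC| = 4·√(13)  (≈ 14.4222)

|AB| ∈ {8}
|BC| ∈ {12}
|AC| ∈ {4·√(13)}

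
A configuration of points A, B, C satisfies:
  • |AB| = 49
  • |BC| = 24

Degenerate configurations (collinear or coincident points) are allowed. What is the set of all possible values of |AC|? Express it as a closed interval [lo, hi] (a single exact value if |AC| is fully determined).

|AB| ∈ {49}
|BC| ∈ {24}
|AC| ∈ [25, 73]

|AC| ∈ [25, 73]  (≈ [25.0000, 73.0000])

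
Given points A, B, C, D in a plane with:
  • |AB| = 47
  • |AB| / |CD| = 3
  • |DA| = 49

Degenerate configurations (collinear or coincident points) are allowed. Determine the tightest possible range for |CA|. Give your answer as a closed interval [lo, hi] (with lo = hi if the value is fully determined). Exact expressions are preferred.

|AB| ∈ {47}
|AD| ∈ {49}
|CD| ∈ {47/3}
|BD| ∈ [2, 96]
|AC| ∈ [100/3, 194/3]
|BC| ∈ [0, 335/3]

|CA| ∈ [100/3, 194/3]  (≈ [33.3333, 64.6667])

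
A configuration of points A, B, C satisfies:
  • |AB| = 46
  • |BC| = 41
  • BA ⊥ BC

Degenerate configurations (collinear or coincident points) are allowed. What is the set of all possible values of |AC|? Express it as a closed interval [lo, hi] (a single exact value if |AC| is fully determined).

|AB| ∈ {46}
|BC| ∈ {41}
|AC| ∈ {√(3797)}

|AC| = √(3797)  (≈ 61.6198)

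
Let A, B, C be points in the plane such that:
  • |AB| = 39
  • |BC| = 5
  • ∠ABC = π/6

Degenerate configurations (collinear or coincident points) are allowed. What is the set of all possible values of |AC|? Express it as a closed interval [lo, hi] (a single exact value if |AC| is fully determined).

|AB| ∈ {39}
|BC| ∈ {5}
|AC| ∈ {√(1546 - 195·√(3))}

|AC| = √(1546 - 195·√(3))  (≈ 34.7599)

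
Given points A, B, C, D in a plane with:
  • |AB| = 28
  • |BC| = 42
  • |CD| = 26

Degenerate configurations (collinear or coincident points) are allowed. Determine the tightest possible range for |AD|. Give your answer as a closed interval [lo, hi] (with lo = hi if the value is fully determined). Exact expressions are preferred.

|AB| ∈ {28}
|BC| ∈ {42}
|CD| ∈ {26}
|AC| ∈ [14, 70]
|BD| ∈ [16, 68]
|AD| ∈ [0, 96]

|AD| ∈ [0, 96]  (≈ [0.0000, 96.0000])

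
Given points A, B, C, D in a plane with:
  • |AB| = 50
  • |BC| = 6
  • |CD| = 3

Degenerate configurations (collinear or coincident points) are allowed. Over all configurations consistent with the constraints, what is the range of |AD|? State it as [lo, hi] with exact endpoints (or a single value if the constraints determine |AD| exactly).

|AD| ∈ [41, 59]  (≈ [41.0000, 59.0000])

|AB| ∈ {50}
|BC| ∈ {6}
|CD| ∈ {3}
|AC| ∈ [44, 56]
|BD| ∈ [3, 9]
|AD| ∈ [41, 59]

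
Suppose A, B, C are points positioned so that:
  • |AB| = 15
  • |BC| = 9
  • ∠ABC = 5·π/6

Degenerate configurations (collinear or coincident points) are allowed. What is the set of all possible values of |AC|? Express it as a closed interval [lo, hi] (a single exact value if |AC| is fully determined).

|AB| ∈ {15}
|BC| ∈ {9}
|AC| ∈ {3·√(15·√(3) + 34)}

|AC| = 3·√(15·√(3) + 34)  (≈ 23.2342)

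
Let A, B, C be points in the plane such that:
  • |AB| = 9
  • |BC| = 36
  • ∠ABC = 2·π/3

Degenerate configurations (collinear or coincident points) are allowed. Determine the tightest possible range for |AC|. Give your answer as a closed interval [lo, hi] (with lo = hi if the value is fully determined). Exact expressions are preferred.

|AC| = 9·√(21)  (≈ 41.2432)

|AB| ∈ {9}
|BC| ∈ {36}
|AC| ∈ {9·√(21)}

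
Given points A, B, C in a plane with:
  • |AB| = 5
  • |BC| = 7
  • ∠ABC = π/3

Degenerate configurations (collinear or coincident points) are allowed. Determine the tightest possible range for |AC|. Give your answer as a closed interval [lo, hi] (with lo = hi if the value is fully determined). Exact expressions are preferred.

|AB| ∈ {5}
|BC| ∈ {7}
|AC| ∈ {√(39)}

|AC| = √(39)  (≈ 6.2450)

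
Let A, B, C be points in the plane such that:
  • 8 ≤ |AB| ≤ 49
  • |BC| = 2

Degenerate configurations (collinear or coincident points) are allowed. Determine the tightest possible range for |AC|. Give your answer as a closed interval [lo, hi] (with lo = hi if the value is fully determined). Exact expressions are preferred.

|AC| ∈ [6, 51]  (≈ [6.0000, 51.0000])

|AB| ∈ [8, 49]
|BC| ∈ {2}
|AC| ∈ [6, 51]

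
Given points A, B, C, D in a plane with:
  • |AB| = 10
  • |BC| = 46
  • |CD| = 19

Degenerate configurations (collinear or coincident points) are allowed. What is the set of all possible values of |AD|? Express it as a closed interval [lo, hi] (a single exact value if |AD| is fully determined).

|AB| ∈ {10}
|BC| ∈ {46}
|CD| ∈ {19}
|AC| ∈ [36, 56]
|BD| ∈ [27, 65]
|AD| ∈ [17, 75]

|AD| ∈ [17, 75]  (≈ [17.0000, 75.0000])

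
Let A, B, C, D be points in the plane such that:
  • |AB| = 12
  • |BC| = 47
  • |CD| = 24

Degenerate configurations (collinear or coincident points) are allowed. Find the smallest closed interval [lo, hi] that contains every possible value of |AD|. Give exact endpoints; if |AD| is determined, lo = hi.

|AD| ∈ [11, 83]  (≈ [11.0000, 83.0000])

|AB| ∈ {12}
|BC| ∈ {47}
|CD| ∈ {24}
|AC| ∈ [35, 59]
|BD| ∈ [23, 71]
|AD| ∈ [11, 83]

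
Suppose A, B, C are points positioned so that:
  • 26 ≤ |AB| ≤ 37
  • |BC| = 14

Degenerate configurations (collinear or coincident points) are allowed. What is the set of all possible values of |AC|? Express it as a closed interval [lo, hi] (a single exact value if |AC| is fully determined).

|AB| ∈ [26, 37]
|BC| ∈ {14}
|AC| ∈ [12, 51]

|AC| ∈ [12, 51]  (≈ [12.0000, 51.0000])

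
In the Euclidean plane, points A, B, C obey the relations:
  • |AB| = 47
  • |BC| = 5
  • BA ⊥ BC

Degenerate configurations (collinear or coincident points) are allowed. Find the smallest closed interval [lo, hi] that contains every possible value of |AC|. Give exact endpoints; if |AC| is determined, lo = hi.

|AC| = √(2234)  (≈ 47.2652)

|AB| ∈ {47}
|BC| ∈ {5}
|AC| ∈ {√(2234)}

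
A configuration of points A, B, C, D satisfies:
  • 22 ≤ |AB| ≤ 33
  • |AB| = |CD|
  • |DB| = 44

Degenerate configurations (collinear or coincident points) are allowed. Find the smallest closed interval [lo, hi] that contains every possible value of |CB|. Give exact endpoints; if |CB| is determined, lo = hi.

|CB| ∈ [11, 77]  (≈ [11.0000, 77.0000])

|AB| ∈ [22, 33]
|BD| ∈ {44}
|CD| ∈ [22, 33]
|AD| ∈ [11, 77]
|BC| ∈ [11, 77]
|AC| ∈ [0, 110]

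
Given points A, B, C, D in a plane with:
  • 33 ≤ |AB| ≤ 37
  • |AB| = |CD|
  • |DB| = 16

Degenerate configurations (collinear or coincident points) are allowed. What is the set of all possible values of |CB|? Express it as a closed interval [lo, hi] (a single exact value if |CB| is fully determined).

|AB| ∈ [33, 37]
|BD| ∈ {16}
|CD| ∈ [33, 37]
|AD| ∈ [17, 53]
|BC| ∈ [17, 53]
|AC| ∈ [0, 90]

|CB| ∈ [17, 53]  (≈ [17.0000, 53.0000])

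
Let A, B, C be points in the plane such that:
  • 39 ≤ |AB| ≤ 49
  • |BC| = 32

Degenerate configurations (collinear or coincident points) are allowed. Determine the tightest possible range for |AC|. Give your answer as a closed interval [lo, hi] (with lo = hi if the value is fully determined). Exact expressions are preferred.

|AC| ∈ [7, 81]  (≈ [7.0000, 81.0000])

|AB| ∈ [39, 49]
|BC| ∈ {32}
|AC| ∈ [7, 81]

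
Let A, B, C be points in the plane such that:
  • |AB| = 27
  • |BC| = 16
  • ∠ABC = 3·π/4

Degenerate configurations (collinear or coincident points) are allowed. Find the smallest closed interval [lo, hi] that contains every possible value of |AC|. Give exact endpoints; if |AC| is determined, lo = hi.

|AB| ∈ {27}
|BC| ∈ {16}
|AC| ∈ {√(432·√(2) + 985)}

|AC| = √(432·√(2) + 985)  (≈ 39.9492)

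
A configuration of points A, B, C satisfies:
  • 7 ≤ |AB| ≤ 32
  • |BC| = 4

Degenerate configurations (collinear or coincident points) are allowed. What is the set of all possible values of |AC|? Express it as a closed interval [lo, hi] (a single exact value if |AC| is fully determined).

|AC| ∈ [3, 36]  (≈ [3.0000, 36.0000])

|AB| ∈ [7, 32]
|BC| ∈ {4}
|AC| ∈ [3, 36]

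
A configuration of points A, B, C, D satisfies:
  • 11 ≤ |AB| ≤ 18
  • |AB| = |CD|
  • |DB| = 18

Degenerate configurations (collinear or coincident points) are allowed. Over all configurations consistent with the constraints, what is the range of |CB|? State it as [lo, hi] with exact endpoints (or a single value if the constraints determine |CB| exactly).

|AB| ∈ [11, 18]
|BD| ∈ {18}
|CD| ∈ [11, 18]
|AD| ∈ [0, 36]
|BC| ∈ [0, 36]
|AC| ∈ [0, 54]

|CB| ∈ [0, 36]  (≈ [0.0000, 36.0000])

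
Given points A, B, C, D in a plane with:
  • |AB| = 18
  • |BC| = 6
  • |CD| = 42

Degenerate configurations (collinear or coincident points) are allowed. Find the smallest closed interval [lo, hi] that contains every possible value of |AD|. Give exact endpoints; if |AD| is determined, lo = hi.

|AB| ∈ {18}
|BC| ∈ {6}
|CD| ∈ {42}
|AC| ∈ [12, 24]
|BD| ∈ [36, 48]
|AD| ∈ [18, 66]

|AD| ∈ [18, 66]  (≈ [18.0000, 66.0000])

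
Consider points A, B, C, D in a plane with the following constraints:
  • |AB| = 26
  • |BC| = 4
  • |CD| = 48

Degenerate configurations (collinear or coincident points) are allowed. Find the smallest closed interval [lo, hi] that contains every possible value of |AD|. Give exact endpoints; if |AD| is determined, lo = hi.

|AB| ∈ {26}
|BC| ∈ {4}
|CD| ∈ {48}
|AC| ∈ [22, 30]
|BD| ∈ [44, 52]
|AD| ∈ [18, 78]

|AD| ∈ [18, 78]  (≈ [18.0000, 78.0000])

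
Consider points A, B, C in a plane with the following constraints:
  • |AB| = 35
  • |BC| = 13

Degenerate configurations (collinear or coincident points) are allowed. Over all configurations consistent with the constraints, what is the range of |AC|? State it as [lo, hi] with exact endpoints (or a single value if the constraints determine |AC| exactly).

|AC| ∈ [22, 48]  (≈ [22.0000, 48.0000])

|AB| ∈ {35}
|BC| ∈ {13}
|AC| ∈ [22, 48]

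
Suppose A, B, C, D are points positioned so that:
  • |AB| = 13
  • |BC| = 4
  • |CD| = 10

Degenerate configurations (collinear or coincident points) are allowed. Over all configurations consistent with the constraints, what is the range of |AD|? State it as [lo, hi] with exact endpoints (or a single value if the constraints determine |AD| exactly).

|AB| ∈ {13}
|BC| ∈ {4}
|CD| ∈ {10}
|AC| ∈ [9, 17]
|BD| ∈ [6, 14]
|AD| ∈ [0, 27]

|AD| ∈ [0, 27]  (≈ [0.0000, 27.0000])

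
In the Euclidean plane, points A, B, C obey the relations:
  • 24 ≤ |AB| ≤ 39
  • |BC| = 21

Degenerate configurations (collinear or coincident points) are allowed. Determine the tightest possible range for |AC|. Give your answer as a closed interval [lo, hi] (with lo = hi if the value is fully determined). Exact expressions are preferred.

|AC| ∈ [3, 60]  (≈ [3.0000, 60.0000])

|AB| ∈ [24, 39]
|BC| ∈ {21}
|AC| ∈ [3, 60]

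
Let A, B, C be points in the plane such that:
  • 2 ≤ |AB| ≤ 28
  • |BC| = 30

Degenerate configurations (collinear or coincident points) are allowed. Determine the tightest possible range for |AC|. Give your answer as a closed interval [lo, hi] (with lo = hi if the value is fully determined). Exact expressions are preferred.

|AC| ∈ [2, 58]  (≈ [2.0000, 58.0000])

|AB| ∈ [2, 28]
|BC| ∈ {30}
|AC| ∈ [2, 58]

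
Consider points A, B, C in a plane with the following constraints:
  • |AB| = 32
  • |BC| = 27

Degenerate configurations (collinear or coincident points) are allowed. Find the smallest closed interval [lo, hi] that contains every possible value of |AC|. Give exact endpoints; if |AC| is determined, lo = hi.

|AC| ∈ [5, 59]  (≈ [5.0000, 59.0000])

|AB| ∈ {32}
|BC| ∈ {27}
|AC| ∈ [5, 59]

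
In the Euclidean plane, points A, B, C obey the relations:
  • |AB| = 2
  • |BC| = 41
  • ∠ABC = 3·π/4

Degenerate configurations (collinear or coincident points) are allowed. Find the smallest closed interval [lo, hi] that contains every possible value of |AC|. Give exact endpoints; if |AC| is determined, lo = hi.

|AC| = √(82·√(2) + 1685)  (≈ 42.4378)

|AB| ∈ {2}
|BC| ∈ {41}
|AC| ∈ {√(82·√(2) + 1685)}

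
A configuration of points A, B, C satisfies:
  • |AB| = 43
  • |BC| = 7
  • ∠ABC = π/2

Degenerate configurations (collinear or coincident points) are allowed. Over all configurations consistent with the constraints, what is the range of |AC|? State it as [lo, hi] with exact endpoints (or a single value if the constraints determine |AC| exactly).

|AC| = √(1898)  (≈ 43.5660)

|AB| ∈ {43}
|BC| ∈ {7}
|AC| ∈ {√(1898)}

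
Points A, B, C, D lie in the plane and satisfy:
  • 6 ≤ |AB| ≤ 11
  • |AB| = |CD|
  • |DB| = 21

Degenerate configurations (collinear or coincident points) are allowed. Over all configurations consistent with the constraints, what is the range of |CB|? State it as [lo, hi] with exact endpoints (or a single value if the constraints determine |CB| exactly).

|AB| ∈ [6, 11]
|BD| ∈ {21}
|CD| ∈ [6, 11]
|AD| ∈ [10, 32]
|BC| ∈ [10, 32]
|AC| ∈ [0, 43]

|CB| ∈ [10, 32]  (≈ [10.0000, 32.0000])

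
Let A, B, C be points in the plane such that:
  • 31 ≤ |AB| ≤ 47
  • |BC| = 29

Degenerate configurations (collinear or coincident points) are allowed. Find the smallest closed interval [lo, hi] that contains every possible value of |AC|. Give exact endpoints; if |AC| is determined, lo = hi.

|AC| ∈ [2, 76]  (≈ [2.0000, 76.0000])

|AB| ∈ [31, 47]
|BC| ∈ {29}
|AC| ∈ [2, 76]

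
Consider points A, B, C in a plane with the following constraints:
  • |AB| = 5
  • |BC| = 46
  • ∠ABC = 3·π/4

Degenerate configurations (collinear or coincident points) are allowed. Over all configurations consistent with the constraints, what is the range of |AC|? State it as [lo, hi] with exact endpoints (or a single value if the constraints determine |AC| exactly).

|AC| = √(230·√(2) + 2141)  (≈ 49.6615)

|AB| ∈ {5}
|BC| ∈ {46}
|AC| ∈ {√(230·√(2) + 2141)}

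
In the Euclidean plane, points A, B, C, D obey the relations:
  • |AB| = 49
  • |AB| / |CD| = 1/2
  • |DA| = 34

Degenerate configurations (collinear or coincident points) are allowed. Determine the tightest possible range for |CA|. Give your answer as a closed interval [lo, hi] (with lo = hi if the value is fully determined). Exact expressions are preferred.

|AB| ∈ {49}
|AD| ∈ {34}
|CD| ∈ {98}
|BD| ∈ [15, 83]
|AC| ∈ [64, 132]
|BC| ∈ [15, 181]

|CA| ∈ [64, 132]  (≈ [64.0000, 132.0000])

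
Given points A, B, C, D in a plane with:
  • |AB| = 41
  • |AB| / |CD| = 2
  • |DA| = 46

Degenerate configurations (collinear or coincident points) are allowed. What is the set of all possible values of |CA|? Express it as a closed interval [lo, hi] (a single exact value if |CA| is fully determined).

|CA| ∈ [51/2, 133/2]  (≈ [25.5000, 66.5000])

|AB| ∈ {41}
|AD| ∈ {46}
|CD| ∈ {41/2}
|BD| ∈ [5, 87]
|AC| ∈ [51/2, 133/2]
|BC| ∈ [0, 215/2]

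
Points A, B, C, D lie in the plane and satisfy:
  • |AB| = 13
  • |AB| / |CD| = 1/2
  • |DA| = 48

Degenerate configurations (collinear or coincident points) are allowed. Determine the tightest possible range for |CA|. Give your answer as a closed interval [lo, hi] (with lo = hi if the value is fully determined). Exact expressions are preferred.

|AB| ∈ {13}
|AD| ∈ {48}
|CD| ∈ {26}
|BD| ∈ [35, 61]
|AC| ∈ [22, 74]
|BC| ∈ [9, 87]

|CA| ∈ [22, 74]  (≈ [22.0000, 74.0000])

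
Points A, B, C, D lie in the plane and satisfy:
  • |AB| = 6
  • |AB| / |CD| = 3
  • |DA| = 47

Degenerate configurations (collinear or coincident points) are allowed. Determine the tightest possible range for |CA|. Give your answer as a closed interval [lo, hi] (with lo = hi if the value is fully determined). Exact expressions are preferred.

|CA| ∈ [45, 49]  (≈ [45.0000, 49.0000])

|AB| ∈ {6}
|AD| ∈ {47}
|CD| ∈ {2}
|BD| ∈ [41, 53]
|AC| ∈ [45, 49]
|BC| ∈ [39, 55]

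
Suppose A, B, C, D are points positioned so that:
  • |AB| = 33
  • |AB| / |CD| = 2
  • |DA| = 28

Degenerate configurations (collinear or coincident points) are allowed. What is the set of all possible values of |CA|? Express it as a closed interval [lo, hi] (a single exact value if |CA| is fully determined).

|CA| ∈ [23/2, 89/2]  (≈ [11.5000, 44.5000])

|AB| ∈ {33}
|AD| ∈ {28}
|CD| ∈ {33/2}
|BD| ∈ [5, 61]
|AC| ∈ [23/2, 89/2]
|BC| ∈ [0, 155/2]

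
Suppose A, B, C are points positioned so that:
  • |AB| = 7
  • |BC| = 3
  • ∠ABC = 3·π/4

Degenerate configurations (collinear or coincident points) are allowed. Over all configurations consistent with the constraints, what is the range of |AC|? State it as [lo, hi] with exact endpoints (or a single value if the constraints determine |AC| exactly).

|AB| ∈ {7}
|BC| ∈ {3}
|AC| ∈ {√(21·√(2) + 58)}

|AC| = √(21·√(2) + 58)  (≈ 9.3647)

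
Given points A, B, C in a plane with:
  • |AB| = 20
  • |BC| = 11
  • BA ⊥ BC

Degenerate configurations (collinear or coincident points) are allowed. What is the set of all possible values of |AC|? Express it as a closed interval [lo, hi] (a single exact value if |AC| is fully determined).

|AB| ∈ {20}
|BC| ∈ {11}
|AC| ∈ {√(521)}

|AC| = √(521)  (≈ 22.8254)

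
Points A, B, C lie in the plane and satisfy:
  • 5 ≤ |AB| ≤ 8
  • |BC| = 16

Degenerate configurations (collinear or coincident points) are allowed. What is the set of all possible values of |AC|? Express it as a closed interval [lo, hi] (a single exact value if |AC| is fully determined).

|AB| ∈ [5, 8]
|BC| ∈ {16}
|AC| ∈ [8, 24]

|AC| ∈ [8, 24]  (≈ [8.0000, 24.0000])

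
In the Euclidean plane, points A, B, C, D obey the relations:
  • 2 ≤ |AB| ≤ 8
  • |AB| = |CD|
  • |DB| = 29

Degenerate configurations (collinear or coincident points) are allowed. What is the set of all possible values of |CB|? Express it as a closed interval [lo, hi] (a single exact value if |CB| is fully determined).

|AB| ∈ [2, 8]
|BD| ∈ {29}
|CD| ∈ [2, 8]
|AD| ∈ [21, 37]
|BC| ∈ [21, 37]
|AC| ∈ [13, 45]

|CB| ∈ [21, 37]  (≈ [21.0000, 37.0000])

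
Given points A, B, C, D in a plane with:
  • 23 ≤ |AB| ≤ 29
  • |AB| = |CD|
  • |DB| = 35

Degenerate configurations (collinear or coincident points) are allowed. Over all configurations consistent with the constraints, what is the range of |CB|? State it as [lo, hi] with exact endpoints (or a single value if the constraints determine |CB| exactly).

|CB| ∈ [6, 64]  (≈ [6.0000, 64.0000])

|AB| ∈ [23, 29]
|BD| ∈ {35}
|CD| ∈ [23, 29]
|AD| ∈ [6, 64]
|BC| ∈ [6, 64]
|AC| ∈ [0, 93]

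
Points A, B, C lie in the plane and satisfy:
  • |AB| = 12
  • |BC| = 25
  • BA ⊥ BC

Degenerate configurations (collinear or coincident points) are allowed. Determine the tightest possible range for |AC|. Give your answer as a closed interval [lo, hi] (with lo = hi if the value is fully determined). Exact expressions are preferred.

|AC| = √(769)  (≈ 27.7308)

|AB| ∈ {12}
|BC| ∈ {25}
|AC| ∈ {√(769)}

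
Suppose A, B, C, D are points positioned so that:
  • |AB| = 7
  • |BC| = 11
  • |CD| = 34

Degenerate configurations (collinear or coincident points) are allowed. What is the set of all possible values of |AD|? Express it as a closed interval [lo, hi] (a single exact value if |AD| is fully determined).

|AB| ∈ {7}
|BC| ∈ {11}
|CD| ∈ {34}
|AC| ∈ [4, 18]
|BD| ∈ [23, 45]
|AD| ∈ [16, 52]

|AD| ∈ [16, 52]  (≈ [16.0000, 52.0000])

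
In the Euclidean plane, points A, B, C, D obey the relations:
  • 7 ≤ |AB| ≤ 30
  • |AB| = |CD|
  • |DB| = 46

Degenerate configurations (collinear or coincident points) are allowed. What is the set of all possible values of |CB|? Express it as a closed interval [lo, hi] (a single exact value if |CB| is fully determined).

|CB| ∈ [16, 76]  (≈ [16.0000, 76.0000])

|AB| ∈ [7, 30]
|BD| ∈ {46}
|CD| ∈ [7, 30]
|AD| ∈ [16, 76]
|BC| ∈ [16, 76]
|AC| ∈ [0, 106]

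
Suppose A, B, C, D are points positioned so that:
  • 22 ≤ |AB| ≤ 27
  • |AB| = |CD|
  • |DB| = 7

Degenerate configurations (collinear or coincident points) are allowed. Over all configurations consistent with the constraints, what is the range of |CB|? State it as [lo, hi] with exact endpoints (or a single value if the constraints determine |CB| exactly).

|CB| ∈ [15, 34]  (≈ [15.0000, 34.0000])

|AB| ∈ [22, 27]
|BD| ∈ {7}
|CD| ∈ [22, 27]
|AD| ∈ [15, 34]
|BC| ∈ [15, 34]
|AC| ∈ [0, 61]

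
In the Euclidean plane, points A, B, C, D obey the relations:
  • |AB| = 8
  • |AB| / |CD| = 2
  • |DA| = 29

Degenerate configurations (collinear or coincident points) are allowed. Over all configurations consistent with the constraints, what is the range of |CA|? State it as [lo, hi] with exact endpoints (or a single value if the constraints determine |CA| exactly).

|CA| ∈ [25, 33]  (≈ [25.0000, 33.0000])

|AB| ∈ {8}
|AD| ∈ {29}
|CD| ∈ {4}
|BD| ∈ [21, 37]
|AC| ∈ [25, 33]
|BC| ∈ [17, 41]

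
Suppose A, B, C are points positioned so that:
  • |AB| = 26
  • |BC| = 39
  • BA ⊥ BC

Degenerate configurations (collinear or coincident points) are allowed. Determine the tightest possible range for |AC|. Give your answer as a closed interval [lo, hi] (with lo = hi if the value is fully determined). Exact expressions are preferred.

|AC| = 13·√(13)  (≈ 46.8722)

|AB| ∈ {26}
|BC| ∈ {39}
|AC| ∈ {13·√(13)}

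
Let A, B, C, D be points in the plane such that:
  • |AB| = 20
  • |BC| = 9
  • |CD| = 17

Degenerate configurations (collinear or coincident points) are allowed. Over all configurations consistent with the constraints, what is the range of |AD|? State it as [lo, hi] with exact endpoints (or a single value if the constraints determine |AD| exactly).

|AD| ∈ [0, 46]  (≈ [0.0000, 46.0000])

|AB| ∈ {20}
|BC| ∈ {9}
|CD| ∈ {17}
|AC| ∈ [11, 29]
|BD| ∈ [8, 26]
|AD| ∈ [0, 46]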